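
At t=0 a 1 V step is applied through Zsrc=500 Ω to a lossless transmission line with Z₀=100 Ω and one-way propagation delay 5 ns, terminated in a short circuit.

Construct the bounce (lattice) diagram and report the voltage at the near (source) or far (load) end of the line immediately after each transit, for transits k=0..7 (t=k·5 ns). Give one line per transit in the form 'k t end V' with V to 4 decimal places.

Γ_L=-1.000000, Γ_S=0.666667; launch V₁=1·100/600=0.166667
k=0 src: V=0.1667
k=1 load: inc=0.166667, refl=0.166667·-1.000000=-0.1667; V=0.000000+0.166667+-0.166667=0.0000
k=2 src: inc=-0.166667, refl=-0.166667·0.666667=-0.1111; V=0.166667+-0.166667+-0.111111=-0.1111
k=3 load: inc=-0.111111, refl=-0.111111·-1.000000=0.1111; V=0.000000+-0.111111+0.111111=0.0000
k=4 src: inc=0.111111, refl=0.111111·0.666667=0.0741; V=-0.111111+0.111111+0.074074=0.0741
k=5 load: inc=0.074074, refl=0.074074·-1.000000=-0.0741; V=0.000000+0.074074+-0.074074=0.0000
k=6 src: inc=-0.074074, refl=-0.074074·0.666667=-0.0494; V=0.074074+-0.074074+-0.049383=-0.0494
k=7 load: inc=-0.049383, refl=-0.049383·-1.000000=0.0494; V=0.000000+-0.049383+0.049383=0.0000

0 0 source 0.1667
1 5 load 0.0000
2 10 source -0.1111
3 15 load 0.0000
4 20 source 0.0741
5 25 load 0.0000
6 30 source -0.0494
7 35 load 0.0000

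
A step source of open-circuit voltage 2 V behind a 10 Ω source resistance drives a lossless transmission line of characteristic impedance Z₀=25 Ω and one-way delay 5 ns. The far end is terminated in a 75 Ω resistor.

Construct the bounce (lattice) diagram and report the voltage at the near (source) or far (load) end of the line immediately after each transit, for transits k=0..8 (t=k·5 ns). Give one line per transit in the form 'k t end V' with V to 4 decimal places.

0 0 source 1.4286
1 5 load 2.1429
2 10 source 1.8367
3 15 load 1.6837
4 20 source 1.7493
5 25 load 1.7821
6 30 source 1.7680
7 35 load 1.7610
8 40 source 1.7640

Γ_L=0.500000, Γ_S=-0.428571; launch V₁=2·25/35=1.428571
k=0 src: V=1.4286
k=1 load: inc=1.428571, refl=1.428571·0.500000=0.7143; V=0.000000+1.428571+0.714286=2.1429
k=2 src: inc=0.714286, refl=0.714286·-0.428571=-0.3061; V=1.428571+0.714286+-0.306122=1.8367
k=3 load: inc=-0.306122, refl=-0.306122·0.500000=-0.1531; V=2.142857+-0.306122+-0.153061=1.6837
k=4 src: inc=-0.153061, refl=-0.153061·-0.428571=0.0656; V=1.836735+-0.153061+0.065598=1.7493
k=5 load: inc=0.065598, refl=0.065598·0.500000=0.0328; V=1.683673+0.065598+0.032799=1.7821
k=6 src: inc=0.032799, refl=0.032799·-0.428571=-0.0141; V=1.749271+0.032799+-0.014057=1.7680
k=7 load: inc=-0.014057, refl=-0.014057·0.500000=-0.0070; V=1.782070+-0.014057+-0.007028=1.7610
k=8 src: inc=-0.007028, refl=-0.007028·-0.428571=0.0030; V=1.768013+-0.007028+0.003012=1.7640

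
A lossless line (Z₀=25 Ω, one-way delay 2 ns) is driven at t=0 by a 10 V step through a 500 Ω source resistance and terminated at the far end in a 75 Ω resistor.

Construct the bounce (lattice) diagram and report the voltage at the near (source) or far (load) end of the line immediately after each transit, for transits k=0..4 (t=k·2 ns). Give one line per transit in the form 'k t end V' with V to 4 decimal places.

Γ_L=0.500000, Γ_S=0.904762; launch V₁=10·25/525=0.476190
k=0 src: V=0.4762
k=1 load: inc=0.476190, refl=0.476190·0.500000=0.2381; V=0.000000+0.476190+0.238095=0.7143
k=2 src: inc=0.238095, refl=0.238095·0.904762=0.2154; V=0.476190+0.238095+0.215420=0.9297
k=3 load: inc=0.215420, refl=0.215420·0.500000=0.1077; V=0.714286+0.215420+0.107710=1.0374
k=4 src: inc=0.107710, refl=0.107710·0.904762=0.0975; V=0.929705+0.107710+0.097452=1.1349

0 0 source 0.4762
1 2 load 0.7143
2 4 source 0.9297
3 6 load 1.0374
4 8 source 1.1349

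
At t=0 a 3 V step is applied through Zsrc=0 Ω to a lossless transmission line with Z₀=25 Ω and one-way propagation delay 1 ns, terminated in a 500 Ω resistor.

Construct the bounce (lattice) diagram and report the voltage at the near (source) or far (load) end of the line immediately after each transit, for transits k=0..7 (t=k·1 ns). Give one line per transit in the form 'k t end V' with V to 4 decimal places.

Γ_L=0.904762, Γ_S=-1.000000; launch V₁=3·25/25=3.000000
k=0 src: V=3.0000
k=1 load: inc=3.000000, refl=3.000000·0.904762=2.7143; V=0.000000+3.000000+2.714286=5.7143
k=2 src: inc=2.714286, refl=2.714286·-1.000000=-2.7143; V=3.000000+2.714286+-2.714286=3.0000
k=3 load: inc=-2.714286, refl=-2.714286·0.904762=-2.4558; V=5.714286+-2.714286+-2.455782=0.5442
k=4 src: inc=-2.455782, refl=-2.455782·-1.000000=2.4558; V=3.000000+-2.455782+2.455782=3.0000
k=5 load: inc=2.455782, refl=2.455782·0.904762=2.2219; V=0.544218+2.455782+2.221898=5.2219
k=6 src: inc=2.221898, refl=2.221898·-1.000000=-2.2219; V=3.000000+2.221898+-2.221898=3.0000
k=7 load: inc=-2.221898, refl=-2.221898·0.904762=-2.0103; V=5.221898+-2.221898+-2.010289=0.9897

0 0 source 3.0000
1 1 load 5.7143
2 2 source 3.0000
3 3 load 0.5442
4 4 source 3.0000
5 5 load 5.2219
6 6 source 3.0000
7 7 load 0.9897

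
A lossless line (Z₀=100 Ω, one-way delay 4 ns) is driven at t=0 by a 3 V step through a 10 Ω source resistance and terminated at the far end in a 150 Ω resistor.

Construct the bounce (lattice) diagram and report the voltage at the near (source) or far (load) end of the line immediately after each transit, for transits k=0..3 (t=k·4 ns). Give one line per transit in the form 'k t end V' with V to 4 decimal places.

Γ_L=0.200000, Γ_S=-0.818182; launch V₁=3·100/110=2.727273
k=0 src: V=2.7273
k=1 load: inc=2.727273, refl=2.727273·0.200000=0.5455; V=0.000000+2.727273+0.545455=3.2727
k=2 src: inc=0.545455, refl=0.545455·-0.818182=-0.4463; V=2.727273+0.545455+-0.446281=2.8264
k=3 load: inc=-0.446281, refl=-0.446281·0.200000=-0.0893; V=3.272727+-0.446281+-0.089256=2.7372

0 0 source 2.7273
1 4 load 3.2727
2 8 source 2.8264
3 12 load 2.7372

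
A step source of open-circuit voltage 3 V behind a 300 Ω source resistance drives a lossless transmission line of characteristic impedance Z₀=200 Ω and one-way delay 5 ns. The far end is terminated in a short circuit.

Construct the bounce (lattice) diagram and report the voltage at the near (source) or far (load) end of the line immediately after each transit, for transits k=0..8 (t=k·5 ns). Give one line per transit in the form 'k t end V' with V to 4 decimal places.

0 0 source 1.2000
1 5 load 0.0000
2 10 source -0.2400
3 15 load 0.0000
4 20 source 0.0480
5 25 load 0.0000
6 30 source -0.0096
7 35 load 0.0000
8 40 source 0.0019

Γ_L=-1.000000, Γ_S=0.200000; launch V₁=3·200/500=1.200000
k=0 src: V=1.2000
k=1 load: inc=1.200000, refl=1.200000·-1.000000=-1.2000; V=0.000000+1.200000+-1.200000=0.0000
k=2 src: inc=-1.200000, refl=-1.200000·0.200000=-0.2400; V=1.200000+-1.200000+-0.240000=-0.2400
k=3 load: inc=-0.240000, refl=-0.240000·-1.000000=0.2400; V=0.000000+-0.240000+0.240000=0.0000
k=4 src: inc=0.240000, refl=0.240000·0.200000=0.0480; V=-0.240000+0.240000+0.048000=0.0480
k=5 load: inc=0.048000, refl=0.048000·-1.000000=-0.0480; V=0.000000+0.048000+-0.048000=0.0000
k=6 src: inc=-0.048000, refl=-0.048000·0.200000=-0.0096; V=0.048000+-0.048000+-0.009600=-0.0096
k=7 load: inc=-0.009600, refl=-0.009600·-1.000000=0.0096; V=0.000000+-0.009600+0.009600=0.0000
k=8 src: inc=0.009600, refl=0.009600·0.200000=0.0019; V=-0.009600+0.009600+0.001920=0.0019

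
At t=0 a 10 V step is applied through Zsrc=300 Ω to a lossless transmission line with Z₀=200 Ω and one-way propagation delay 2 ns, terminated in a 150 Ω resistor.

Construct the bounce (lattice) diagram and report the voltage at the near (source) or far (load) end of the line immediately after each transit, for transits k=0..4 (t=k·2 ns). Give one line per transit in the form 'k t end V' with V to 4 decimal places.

Γ_L=-0.142857, Γ_S=0.200000; launch V₁=10·200/500=4.000000
k=0 src: V=4.0000
k=1 load: inc=4.000000, refl=4.000000·-0.142857=-0.5714; V=0.000000+4.000000+-0.571429=3.4286
k=2 src: inc=-0.571429, refl=-0.571429·0.200000=-0.1143; V=4.000000+-0.571429+-0.114286=3.3143
k=3 load: inc=-0.114286, refl=-0.114286·-0.142857=0.0163; V=3.428571+-0.114286+0.016327=3.3306
k=4 src: inc=0.016327, refl=0.016327·0.200000=0.0033; V=3.314286+0.016327+0.003265=3.3339

0 0 source 4.0000
1 2 load 3.4286
2 4 source 3.3143
3 6 load 3.3306
4 8 source 3.3339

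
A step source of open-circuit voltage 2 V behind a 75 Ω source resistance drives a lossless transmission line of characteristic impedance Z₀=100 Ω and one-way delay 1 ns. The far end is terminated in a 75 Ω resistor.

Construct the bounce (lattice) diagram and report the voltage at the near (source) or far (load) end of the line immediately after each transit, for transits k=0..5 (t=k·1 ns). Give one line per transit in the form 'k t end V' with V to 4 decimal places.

Γ_L=-0.142857, Γ_S=-0.142857; launch V₁=2·100/175=1.142857
k=0 src: V=1.1429
k=1 load: inc=1.142857, refl=1.142857·-0.142857=-0.1633; V=0.000000+1.142857+-0.163265=0.9796
k=2 src: inc=-0.163265, refl=-0.163265·-0.142857=0.0233; V=1.142857+-0.163265+0.023324=1.0029
k=3 load: inc=0.023324, refl=0.023324·-0.142857=-0.0033; V=0.979592+0.023324+-0.003332=0.9996
k=4 src: inc=-0.003332, refl=-0.003332·-0.142857=0.0005; V=1.002915+-0.003332+0.000476=1.0001
k=5 load: inc=0.000476, refl=0.000476·-0.142857=-0.0001; V=0.999584+0.000476+-0.000068=1.0000

0 0 source 1.1429
1 1 load 0.9796
2 2 source 1.0029
3 3 load 0.9996
4 4 source 1.0001
5 5 load 1.0000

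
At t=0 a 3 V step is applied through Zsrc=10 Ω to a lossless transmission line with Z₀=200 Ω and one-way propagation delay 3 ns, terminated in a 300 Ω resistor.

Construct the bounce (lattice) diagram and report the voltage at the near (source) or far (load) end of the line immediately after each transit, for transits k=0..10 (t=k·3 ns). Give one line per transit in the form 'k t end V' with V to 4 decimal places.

0 0 source 2.8571
1 3 load 3.4286
2 6 source 2.9116
3 9 load 2.8082
4 12 source 2.9017
5 15 load 2.9204
6 18 source 2.9035
7 21 load 2.9001
8 24 source 2.9032
9 27 load 2.9038
10 30 source 2.9032

Γ_L=0.200000, Γ_S=-0.904762; launch V₁=3·200/210=2.857143
k=0 src: V=2.8571
k=1 load: inc=2.857143, refl=2.857143·0.200000=0.5714; V=0.000000+2.857143+0.571429=3.4286
k=2 src: inc=0.571429, refl=0.571429·-0.904762=-0.5170; V=2.857143+0.571429+-0.517007=2.9116
k=3 load: inc=-0.517007, refl=-0.517007·0.200000=-0.1034; V=3.428571+-0.517007+-0.103401=2.8082
k=4 src: inc=-0.103401, refl=-0.103401·-0.904762=0.0936; V=2.911565+-0.103401+0.093554=2.9017
k=5 load: inc=0.093554, refl=0.093554·0.200000=0.0187; V=2.808163+0.093554+0.018711=2.9204
k=6 src: inc=0.018711, refl=0.018711·-0.904762=-0.0169; V=2.901717+0.018711+-0.016929=2.9035
k=7 load: inc=-0.016929, refl=-0.016929·0.200000=-0.0034; V=2.920428+-0.016929+-0.003386=2.9001
k=8 src: inc=-0.003386, refl=-0.003386·-0.904762=0.0031; V=2.903499+-0.003386+0.003063=2.9032
k=9 load: inc=0.003063, refl=0.003063·0.200000=0.0006; V=2.900113+0.003063+0.000613=2.9038
k=10 src: inc=0.000613, refl=0.000613·-0.904762=-0.0006; V=2.903176+0.000613+-0.000554=2.9032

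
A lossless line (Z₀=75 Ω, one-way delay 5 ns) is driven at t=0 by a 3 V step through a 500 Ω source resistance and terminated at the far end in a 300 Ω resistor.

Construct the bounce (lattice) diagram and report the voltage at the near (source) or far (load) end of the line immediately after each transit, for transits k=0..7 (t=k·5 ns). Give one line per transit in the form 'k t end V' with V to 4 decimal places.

0 0 source 0.3913
1 5 load 0.6261
2 10 source 0.7996
3 15 load 0.9037
4 20 source 0.9807
5 25 load 1.0269
6 30 source 1.0610
7 35 load 1.0815

Γ_L=0.600000, Γ_S=0.739130; launch V₁=3·75/575=0.391304
k=0 src: V=0.3913
k=1 load: inc=0.391304, refl=0.391304·0.600000=0.2348; V=0.000000+0.391304+0.234783=0.6261
k=2 src: inc=0.234783, refl=0.234783·0.739130=0.1735; V=0.391304+0.234783+0.173535=0.7996
k=3 load: inc=0.173535, refl=0.173535·0.600000=0.1041; V=0.626087+0.173535+0.104121=0.9037
k=4 src: inc=0.104121, refl=0.104121·0.739130=0.0770; V=0.799622+0.104121+0.076959=0.9807
k=5 load: inc=0.076959, refl=0.076959·0.600000=0.0462; V=0.903743+0.076959+0.046175=1.0269
k=6 src: inc=0.046175, refl=0.046175·0.739130=0.0341; V=0.980702+0.046175+0.034130=1.0610
k=7 load: inc=0.034130, refl=0.034130·0.600000=0.0205; V=1.026877+0.034130+0.020478=1.0815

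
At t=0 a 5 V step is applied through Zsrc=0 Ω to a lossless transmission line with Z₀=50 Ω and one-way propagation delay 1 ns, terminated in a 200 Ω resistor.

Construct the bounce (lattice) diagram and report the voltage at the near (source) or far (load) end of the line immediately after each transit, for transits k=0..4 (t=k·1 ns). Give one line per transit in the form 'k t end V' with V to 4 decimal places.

0 0 source 5.0000
1 1 load 8.0000
2 2 source 5.0000
3 3 load 3.2000
4 4 source 5.0000

Γ_L=0.600000, Γ_S=-1.000000; launch V₁=5·50/50=5.000000
k=0 src: V=5.0000
k=1 load: inc=5.000000, refl=5.000000·0.600000=3.0000; V=0.000000+5.000000+3.000000=8.0000
k=2 src: inc=3.000000, refl=3.000000·-1.000000=-3.0000; V=5.000000+3.000000+-3.000000=5.0000
k=3 load: inc=-3.000000, refl=-3.000000·0.600000=-1.8000; V=8.000000+-3.000000+-1.800000=3.2000
k=4 src: inc=-1.800000, refl=-1.800000·-1.000000=1.8000; V=5.000000+-1.800000+1.800000=5.0000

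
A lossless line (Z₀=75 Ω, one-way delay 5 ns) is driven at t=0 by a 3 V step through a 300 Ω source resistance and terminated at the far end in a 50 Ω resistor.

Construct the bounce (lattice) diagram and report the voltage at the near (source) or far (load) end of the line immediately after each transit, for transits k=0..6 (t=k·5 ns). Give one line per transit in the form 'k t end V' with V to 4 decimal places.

0 0 source 0.6000
1 5 load 0.4800
2 10 source 0.4080
3 15 load 0.4224
4 20 source 0.4310
5 25 load 0.4293
6 30 source 0.4283

Γ_L=-0.200000, Γ_S=0.600000; launch V₁=3·75/375=0.600000
k=0 src: V=0.6000
k=1 load: inc=0.600000, refl=0.600000·-0.200000=-0.1200; V=0.000000+0.600000+-0.120000=0.4800
k=2 src: inc=-0.120000, refl=-0.120000·0.600000=-0.0720; V=0.600000+-0.120000+-0.072000=0.4080
k=3 load: inc=-0.072000, refl=-0.072000·-0.200000=0.0144; V=0.480000+-0.072000+0.014400=0.4224
k=4 src: inc=0.014400, refl=0.014400·0.600000=0.0086; V=0.408000+0.014400+0.008640=0.4310
k=5 load: inc=0.008640, refl=0.008640·-0.200000=-0.0017; V=0.422400+0.008640+-0.001728=0.4293
k=6 src: inc=-0.001728, refl=-0.001728·0.600000=-0.0010; V=0.431040+-0.001728+-0.001037=0.4283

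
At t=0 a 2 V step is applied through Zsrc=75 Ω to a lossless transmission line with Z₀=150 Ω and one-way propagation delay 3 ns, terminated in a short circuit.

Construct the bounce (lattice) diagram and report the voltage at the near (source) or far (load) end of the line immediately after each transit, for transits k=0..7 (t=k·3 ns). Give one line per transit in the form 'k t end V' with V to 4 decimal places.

Γ_L=-1.000000, Γ_S=-0.333333; launch V₁=2·150/225=1.333333
k=0 src: V=1.3333
k=1 load: inc=1.333333, refl=1.333333·-1.000000=-1.3333; V=0.000000+1.333333+-1.333333=0.0000
k=2 src: inc=-1.333333, refl=-1.333333·-0.333333=0.4444; V=1.333333+-1.333333+0.444444=0.4444
k=3 load: inc=0.444444, refl=0.444444·-1.000000=-0.4444; V=0.000000+0.444444+-0.444444=0.0000
k=4 src: inc=-0.444444, refl=-0.444444·-0.333333=0.1481; V=0.444444+-0.444444+0.148148=0.1481
k=5 load: inc=0.148148, refl=0.148148·-1.000000=-0.1481; V=0.000000+0.148148+-0.148148=0.0000
k=6 src: inc=-0.148148, refl=-0.148148·-0.333333=0.0494; V=0.148148+-0.148148+0.049383=0.0494
k=7 load: inc=0.049383, refl=0.049383·-1.000000=-0.0494; V=0.000000+0.049383+-0.049383=0.0000

0 0 source 1.3333
1 3 load 0.0000
2 6 source 0.4444
3 9 load 0.0000
4 12 source 0.1481
5 15 load 0.0000
6 18 source 0.0494
7 21 load 0.0000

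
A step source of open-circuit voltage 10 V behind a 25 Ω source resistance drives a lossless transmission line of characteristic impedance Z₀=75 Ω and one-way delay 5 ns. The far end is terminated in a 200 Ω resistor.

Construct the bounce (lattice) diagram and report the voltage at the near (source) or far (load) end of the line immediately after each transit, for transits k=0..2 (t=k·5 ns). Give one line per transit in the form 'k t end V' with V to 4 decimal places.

0 0 source 7.5000
1 5 load 10.9091
2 10 source 9.2045

Γ_L=0.454545, Γ_S=-0.500000; launch V₁=10·75/100=7.500000
k=0 src: V=7.5000
k=1 load: inc=7.500000, refl=7.500000·0.454545=3.4091; V=0.000000+7.500000+3.409091=10.9091
k=2 src: inc=3.409091, refl=3.409091·-0.500000=-1.7045; V=7.500000+3.409091+-1.704545=9.2045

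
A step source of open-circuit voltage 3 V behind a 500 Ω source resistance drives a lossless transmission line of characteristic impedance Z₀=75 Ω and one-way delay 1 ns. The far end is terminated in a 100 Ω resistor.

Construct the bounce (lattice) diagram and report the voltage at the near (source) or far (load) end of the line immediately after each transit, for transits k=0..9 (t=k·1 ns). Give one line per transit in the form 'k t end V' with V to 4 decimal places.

Γ_L=0.142857, Γ_S=0.739130; launch V₁=3·75/575=0.391304
k=0 src: V=0.3913
k=1 load: inc=0.391304, refl=0.391304·0.142857=0.0559; V=0.000000+0.391304+0.055901=0.4472
k=2 src: inc=0.055901, refl=0.055901·0.739130=0.0413; V=0.391304+0.055901+0.041318=0.4885
k=3 load: inc=0.041318, refl=0.041318·0.142857=0.0059; V=0.447205+0.041318+0.005903=0.4944
k=4 src: inc=0.005903, refl=0.005903·0.739130=0.0044; V=0.488523+0.005903+0.004363=0.4988
k=5 load: inc=0.004363, refl=0.004363·0.142857=0.0006; V=0.494425+0.004363+0.000623=0.4994
k=6 src: inc=0.000623, refl=0.000623·0.739130=0.0005; V=0.498788+0.000623+0.000461=0.4999
k=7 load: inc=0.000461, refl=0.000461·0.142857=0.0001; V=0.499411+0.000461+0.000066=0.4999
k=8 src: inc=0.000066, refl=0.000066·0.739130=0.0000; V=0.499872+0.000066+0.000049=0.5000
k=9 load: inc=0.000049, refl=0.000049·0.142857=0.0000; V=0.499938+0.000049+0.000007=0.5000

0 0 source 0.3913
1 1 load 0.4472
2 2 source 0.4885
3 3 load 0.4944
4 4 source 0.4988
5 5 load 0.4994
6 6 source 0.4999
7 7 load 0.4999
8 8 source 0.5000
9 9 load 0.5000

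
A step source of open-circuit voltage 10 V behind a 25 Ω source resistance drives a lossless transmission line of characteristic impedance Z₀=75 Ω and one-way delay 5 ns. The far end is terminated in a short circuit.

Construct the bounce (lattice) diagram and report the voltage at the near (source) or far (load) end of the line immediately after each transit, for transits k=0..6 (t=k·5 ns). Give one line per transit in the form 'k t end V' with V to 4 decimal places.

0 0 source 7.5000
1 5 load 0.0000
2 10 source 3.7500
3 15 load 0.0000
4 20 source 1.8750
5 25 load 0.0000
6 30 source 0.9375

Γ_L=-1.000000, Γ_S=-0.500000; launch V₁=10·75/100=7.500000
k=0 src: V=7.5000
k=1 load: inc=7.500000, refl=7.500000·-1.000000=-7.5000; V=0.000000+7.500000+-7.500000=0.0000
k=2 src: inc=-7.500000, refl=-7.500000·-0.500000=3.7500; V=7.500000+-7.500000+3.750000=3.7500
k=3 load: inc=3.750000, refl=3.750000·-1.000000=-3.7500; V=0.000000+3.750000+-3.750000=0.0000
k=4 src: inc=-3.750000, refl=-3.750000·-0.500000=1.8750; V=3.750000+-3.750000+1.875000=1.8750
k=5 load: inc=1.875000, refl=1.875000·-1.000000=-1.8750; V=0.000000+1.875000+-1.875000=0.0000
k=6 src: inc=-1.875000, refl=-1.875000·-0.500000=0.9375; V=1.875000+-1.875000+0.937500=0.9375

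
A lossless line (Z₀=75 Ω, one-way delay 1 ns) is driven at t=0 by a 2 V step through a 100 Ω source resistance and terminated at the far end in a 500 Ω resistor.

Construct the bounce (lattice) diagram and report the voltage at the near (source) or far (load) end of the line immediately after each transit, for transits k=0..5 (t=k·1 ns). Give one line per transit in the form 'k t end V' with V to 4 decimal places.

0 0 source 0.8571
1 1 load 1.4907
2 2 source 1.5812
3 3 load 1.6481
4 4 source 1.6576
5 5 load 1.6647

Γ_L=0.739130, Γ_S=0.142857; launch V₁=2·75/175=0.857143
k=0 src: V=0.8571
k=1 load: inc=0.857143, refl=0.857143·0.739130=0.6335; V=0.000000+0.857143+0.633540=1.4907
k=2 src: inc=0.633540, refl=0.633540·0.142857=0.0905; V=0.857143+0.633540+0.090506=1.5812
k=3 load: inc=0.090506, refl=0.090506·0.739130=0.0669; V=1.490683+0.090506+0.066896=1.6481
k=4 src: inc=0.066896, refl=0.066896·0.142857=0.0096; V=1.581189+0.066896+0.009557=1.6576
k=5 load: inc=0.009557, refl=0.009557·0.739130=0.0071; V=1.648085+0.009557+0.007064=1.6647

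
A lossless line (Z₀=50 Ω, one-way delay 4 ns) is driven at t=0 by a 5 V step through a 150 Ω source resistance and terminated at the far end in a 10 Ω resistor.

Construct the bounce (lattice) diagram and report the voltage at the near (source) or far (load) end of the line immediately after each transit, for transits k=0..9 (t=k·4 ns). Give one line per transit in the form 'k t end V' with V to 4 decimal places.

0 0 source 1.2500
1 4 load 0.4167
2 8 source 0.0000
3 12 load 0.2778
4 16 source 0.4167
5 20 load 0.3241
6 24 source 0.2778
7 28 load 0.3086
8 32 source 0.3241
9 36 load 0.3138

Γ_L=-0.666667, Γ_S=0.500000; launch V₁=5·50/200=1.250000
k=0 src: V=1.2500
k=1 load: inc=1.250000, refl=1.250000·-0.666667=-0.8333; V=0.000000+1.250000+-0.833333=0.4167
k=2 src: inc=-0.833333, refl=-0.833333·0.500000=-0.4167; V=1.250000+-0.833333+-0.416667=0.0000
k=3 load: inc=-0.416667, refl=-0.416667·-0.666667=0.2778; V=0.416667+-0.416667+0.277778=0.2778
k=4 src: inc=0.277778, refl=0.277778·0.500000=0.1389; V=0.000000+0.277778+0.138889=0.4167
k=5 load: inc=0.138889, refl=0.138889·-0.666667=-0.0926; V=0.277778+0.138889+-0.092593=0.3241
k=6 src: inc=-0.092593, refl=-0.092593·0.500000=-0.0463; V=0.416667+-0.092593+-0.046296=0.2778
k=7 load: inc=-0.046296, refl=-0.046296·-0.666667=0.0309; V=0.324074+-0.046296+0.030864=0.3086
k=8 src: inc=0.030864, refl=0.030864·0.500000=0.0154; V=0.277778+0.030864+0.015432=0.3241
k=9 load: inc=0.015432, refl=0.015432·-0.666667=-0.0103; V=0.308642+0.015432+-0.010288=0.3138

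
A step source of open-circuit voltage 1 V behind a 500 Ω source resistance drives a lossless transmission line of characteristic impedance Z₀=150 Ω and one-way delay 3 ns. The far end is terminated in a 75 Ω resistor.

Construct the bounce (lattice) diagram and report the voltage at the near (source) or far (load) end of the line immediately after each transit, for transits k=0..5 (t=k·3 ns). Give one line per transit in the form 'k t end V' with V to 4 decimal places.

Γ_L=-0.333333, Γ_S=0.538462; launch V₁=1·150/650=0.230769
k=0 src: V=0.2308
k=1 load: inc=0.230769, refl=0.230769·-0.333333=-0.0769; V=0.000000+0.230769+-0.076923=0.1538
k=2 src: inc=-0.076923, refl=-0.076923·0.538462=-0.0414; V=0.230769+-0.076923+-0.041420=0.1124
k=3 load: inc=-0.041420, refl=-0.041420·-0.333333=0.0138; V=0.153846+-0.041420+0.013807=0.1262
k=4 src: inc=0.013807, refl=0.013807·0.538462=0.0074; V=0.112426+0.013807+0.007434=0.1337
k=5 load: inc=0.007434, refl=0.007434·-0.333333=-0.0025; V=0.126233+0.007434+-0.002478=0.1312

0 0 source 0.2308
1 3 load 0.1538
2 6 source 0.1124
3 9 load 0.1262
4 12 source 0.1337
5 15 load 0.1312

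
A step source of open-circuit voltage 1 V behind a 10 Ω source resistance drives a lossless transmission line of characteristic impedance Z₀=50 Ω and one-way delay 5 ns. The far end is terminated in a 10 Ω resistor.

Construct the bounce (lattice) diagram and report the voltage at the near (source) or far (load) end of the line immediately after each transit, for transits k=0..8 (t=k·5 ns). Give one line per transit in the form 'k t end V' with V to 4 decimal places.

Γ_L=-0.666667, Γ_S=-0.666667; launch V₁=1·50/60=0.833333
k=0 src: V=0.8333
k=1 load: inc=0.833333, refl=0.833333·-0.666667=-0.5556; V=0.000000+0.833333+-0.555556=0.2778
k=2 src: inc=-0.555556, refl=-0.555556·-0.666667=0.3704; V=0.833333+-0.555556+0.370370=0.6481
k=3 load: inc=0.370370, refl=0.370370·-0.666667=-0.2469; V=0.277778+0.370370+-0.246914=0.4012
k=4 src: inc=-0.246914, refl=-0.246914·-0.666667=0.1646; V=0.648148+-0.246914+0.164609=0.5658
k=5 load: inc=0.164609, refl=0.164609·-0.666667=-0.1097; V=0.401235+0.164609+-0.109739=0.4561
k=6 src: inc=-0.109739, refl=-0.109739·-0.666667=0.0732; V=0.565844+-0.109739+0.073160=0.5293
k=7 load: inc=0.073160, refl=0.073160·-0.666667=-0.0488; V=0.456104+0.073160+-0.048773=0.4805
k=8 src: inc=-0.048773, refl=-0.048773·-0.666667=0.0325; V=0.529264+-0.048773+0.032515=0.5130

0 0 source 0.8333
1 5 load 0.2778
2 10 source 0.6481
3 15 load 0.4012
4 20 source 0.5658
5 25 load 0.4561
6 30 source 0.5293
7 35 load 0.4805
8 40 source 0.5130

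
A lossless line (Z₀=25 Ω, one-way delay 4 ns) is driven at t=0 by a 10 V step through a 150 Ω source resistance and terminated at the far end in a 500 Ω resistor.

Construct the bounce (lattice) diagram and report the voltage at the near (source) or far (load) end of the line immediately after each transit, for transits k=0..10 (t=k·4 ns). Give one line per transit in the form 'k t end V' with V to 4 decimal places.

0 0 source 1.4286
1 4 load 2.7211
2 8 source 3.6443
3 12 load 4.4796
4 16 source 5.0763
5 20 load 5.6161
6 24 source 6.0017
7 28 load 6.3505
8 32 source 6.5997
9 36 load 6.8252
10 40 source 6.9862

Γ_L=0.904762, Γ_S=0.714286; launch V₁=10·25/175=1.428571
k=0 src: V=1.4286
k=1 load: inc=1.428571, refl=1.428571·0.904762=1.2925; V=0.000000+1.428571+1.292517=2.7211
k=2 src: inc=1.292517, refl=1.292517·0.714286=0.9232; V=1.428571+1.292517+0.923226=3.6443
k=3 load: inc=0.923226, refl=0.923226·0.904762=0.8353; V=2.721088+0.923226+0.835300=4.4796
k=4 src: inc=0.835300, refl=0.835300·0.714286=0.5966; V=3.644315+0.835300+0.596643=5.0763
k=5 load: inc=0.596643, refl=0.596643·0.904762=0.5398; V=4.479615+0.596643+0.539820=5.6161
k=6 src: inc=0.539820, refl=0.539820·0.714286=0.3856; V=5.076258+0.539820+0.385586=6.0017
k=7 load: inc=0.385586, refl=0.385586·0.904762=0.3489; V=5.616078+0.385586+0.348863=6.3505
k=8 src: inc=0.348863, refl=0.348863·0.714286=0.2492; V=6.001663+0.348863+0.249188=6.5997
k=9 load: inc=0.249188, refl=0.249188·0.904762=0.2255; V=6.350526+0.249188+0.225456=6.8252
k=10 src: inc=0.225456, refl=0.225456·0.714286=0.1610; V=6.599714+0.225456+0.161040=6.9862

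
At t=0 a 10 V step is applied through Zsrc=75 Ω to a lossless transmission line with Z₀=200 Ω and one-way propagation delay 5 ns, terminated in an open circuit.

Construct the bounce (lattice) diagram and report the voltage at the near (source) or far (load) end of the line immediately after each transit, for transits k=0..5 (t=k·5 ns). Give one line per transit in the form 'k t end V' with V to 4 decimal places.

Γ_L=1.000000, Γ_S=-0.454545; launch V₁=10·200/275=7.272727
k=0 src: V=7.2727
k=1 load: inc=7.272727, refl=7.272727·1.000000=7.2727; V=0.000000+7.272727+7.272727=14.5455
k=2 src: inc=7.272727, refl=7.272727·-0.454545=-3.3058; V=7.272727+7.272727+-3.305785=11.2397
k=3 load: inc=-3.305785, refl=-3.305785·1.000000=-3.3058; V=14.545455+-3.305785+-3.305785=7.9339
k=4 src: inc=-3.305785, refl=-3.305785·-0.454545=1.5026; V=11.239669+-3.305785+1.502630=9.4365
k=5 load: inc=1.502630, refl=1.502630·1.000000=1.5026; V=7.933884+1.502630+1.502630=10.9391

0 0 source 7.2727
1 5 load 14.5455
2 10 source 11.2397
3 15 load 7.9339
4 20 source 9.4365
5 25 load 10.9391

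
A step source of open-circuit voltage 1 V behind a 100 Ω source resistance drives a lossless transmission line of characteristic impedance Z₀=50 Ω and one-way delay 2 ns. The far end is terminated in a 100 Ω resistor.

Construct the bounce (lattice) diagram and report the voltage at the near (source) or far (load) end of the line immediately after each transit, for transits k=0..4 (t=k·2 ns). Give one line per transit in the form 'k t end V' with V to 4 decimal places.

0 0 source 0.3333
1 2 load 0.4444
2 4 source 0.4815
3 6 load 0.4938
4 8 source 0.4979

Γ_L=0.333333, Γ_S=0.333333; launch V₁=1·50/150=0.333333
k=0 src: V=0.3333
k=1 load: inc=0.333333, refl=0.333333·0.333333=0.1111; V=0.000000+0.333333+0.111111=0.4444
k=2 src: inc=0.111111, refl=0.111111·0.333333=0.0370; V=0.333333+0.111111+0.037037=0.4815
k=3 load: inc=0.037037, refl=0.037037·0.333333=0.0123; V=0.444444+0.037037+0.012346=0.4938
k=4 src: inc=0.012346, refl=0.012346·0.333333=0.0041; V=0.481481+0.012346+0.004115=0.4979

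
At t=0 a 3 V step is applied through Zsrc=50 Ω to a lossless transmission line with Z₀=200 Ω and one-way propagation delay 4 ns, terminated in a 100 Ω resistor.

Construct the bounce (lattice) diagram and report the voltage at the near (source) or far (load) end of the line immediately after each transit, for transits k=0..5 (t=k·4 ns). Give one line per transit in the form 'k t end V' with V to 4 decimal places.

Γ_L=-0.333333, Γ_S=-0.600000; launch V₁=3·200/250=2.400000
k=0 src: V=2.4000
k=1 load: inc=2.400000, refl=2.400000·-0.333333=-0.8000; V=0.000000+2.400000+-0.800000=1.6000
k=2 src: inc=-0.800000, refl=-0.800000·-0.600000=0.4800; V=2.400000+-0.800000+0.480000=2.0800
k=3 load: inc=0.480000, refl=0.480000·-0.333333=-0.1600; V=1.600000+0.480000+-0.160000=1.9200
k=4 src: inc=-0.160000, refl=-0.160000·-0.600000=0.0960; V=2.080000+-0.160000+0.096000=2.0160
k=5 load: inc=0.096000, refl=0.096000·-0.333333=-0.0320; V=1.920000+0.096000+-0.032000=1.9840

0 0 source 2.4000
1 4 load 1.6000
2 8 source 2.0800
3 12 load 1.9200
4 16 source 2.0160
5 20 load 1.9840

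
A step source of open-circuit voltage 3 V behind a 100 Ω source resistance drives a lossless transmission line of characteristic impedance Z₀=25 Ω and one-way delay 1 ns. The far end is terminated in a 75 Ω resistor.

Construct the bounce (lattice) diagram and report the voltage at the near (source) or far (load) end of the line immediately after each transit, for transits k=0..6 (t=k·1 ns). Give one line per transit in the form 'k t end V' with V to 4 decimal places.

Γ_L=0.500000, Γ_S=0.600000; launch V₁=3·25/125=0.600000
k=0 src: V=0.6000
k=1 load: inc=0.600000, refl=0.600000·0.500000=0.3000; V=0.000000+0.600000+0.300000=0.9000
k=2 src: inc=0.300000, refl=0.300000·0.600000=0.1800; V=0.600000+0.300000+0.180000=1.0800
k=3 load: inc=0.180000, refl=0.180000·0.500000=0.0900; V=0.900000+0.180000+0.090000=1.1700
k=4 src: inc=0.090000, refl=0.090000·0.600000=0.0540; V=1.080000+0.090000+0.054000=1.2240
k=5 load: inc=0.054000, refl=0.054000·0.500000=0.0270; V=1.170000+0.054000+0.027000=1.2510
k=6 src: inc=0.027000, refl=0.027000·0.600000=0.0162; V=1.224000+0.027000+0.016200=1.2672

0 0 source 0.6000
1 1 load 0.9000
2 2 source 1.0800
3 3 load 1.1700
4 4 source 1.2240
5 5 load 1.2510
6 6 source 1.2672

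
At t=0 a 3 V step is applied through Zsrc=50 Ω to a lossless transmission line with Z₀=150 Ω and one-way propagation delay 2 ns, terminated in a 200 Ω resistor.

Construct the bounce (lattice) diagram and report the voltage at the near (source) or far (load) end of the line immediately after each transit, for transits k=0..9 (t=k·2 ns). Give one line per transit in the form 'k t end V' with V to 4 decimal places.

Γ_L=0.142857, Γ_S=-0.500000; launch V₁=3·150/200=2.250000
k=0 src: V=2.2500
k=1 load: inc=2.250000, refl=2.250000·0.142857=0.3214; V=0.000000+2.250000+0.321429=2.5714
k=2 src: inc=0.321429, refl=0.321429·-0.500000=-0.1607; V=2.250000+0.321429+-0.160714=2.4107
k=3 load: inc=-0.160714, refl=-0.160714·0.142857=-0.0230; V=2.571429+-0.160714+-0.022959=2.3878
k=4 src: inc=-0.022959, refl=-0.022959·-0.500000=0.0115; V=2.410714+-0.022959+0.011480=2.3992
k=5 load: inc=0.011480, refl=0.011480·0.142857=0.0016; V=2.387755+0.011480+0.001640=2.4009
k=6 src: inc=0.001640, refl=0.001640·-0.500000=-0.0008; V=2.399235+0.001640+-0.000820=2.4001
k=7 load: inc=-0.000820, refl=-0.000820·0.142857=-0.0001; V=2.400875+-0.000820+-0.000117=2.3999
k=8 src: inc=-0.000117, refl=-0.000117·-0.500000=0.0001; V=2.400055+-0.000117+0.000059=2.4000
k=9 load: inc=0.000059, refl=0.000059·0.142857=0.0000; V=2.399938+0.000059+0.000008=2.4000

0 0 source 2.2500
1 2 load 2.5714
2 4 source 2.4107
3 6 load 2.3878
4 8 source 2.3992
5 10 load 2.4009
6 12 source 2.4001
7 14 load 2.3999
8 16 source 2.4000
9 18 load 2.4000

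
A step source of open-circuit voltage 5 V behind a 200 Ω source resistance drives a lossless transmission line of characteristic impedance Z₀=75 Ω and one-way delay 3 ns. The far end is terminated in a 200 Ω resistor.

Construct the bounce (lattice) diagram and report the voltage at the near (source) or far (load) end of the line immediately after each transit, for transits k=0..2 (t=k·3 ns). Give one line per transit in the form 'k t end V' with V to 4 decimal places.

Γ_L=0.454545, Γ_S=0.454545; launch V₁=5·75/275=1.363636
k=0 src: V=1.3636
k=1 load: inc=1.363636, refl=1.363636·0.454545=0.6198; V=0.000000+1.363636+0.619835=1.9835
k=2 src: inc=0.619835, refl=0.619835·0.454545=0.2817; V=1.363636+0.619835+0.281743=2.2652

0 0 source 1.3636
1 3 load 1.9835
2 6 source 2.2652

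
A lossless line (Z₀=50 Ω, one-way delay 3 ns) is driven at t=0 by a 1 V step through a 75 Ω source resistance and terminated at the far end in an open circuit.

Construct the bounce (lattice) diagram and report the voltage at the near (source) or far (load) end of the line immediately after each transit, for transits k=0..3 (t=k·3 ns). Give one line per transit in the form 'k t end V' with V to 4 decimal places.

0 0 source 0.4000
1 3 load 0.8000
2 6 source 0.8800
3 9 load 0.9600

Γ_L=1.000000, Γ_S=0.200000; launch V₁=1·50/125=0.400000
k=0 src: V=0.4000
k=1 load: inc=0.400000, refl=0.400000·1.000000=0.4000; V=0.000000+0.400000+0.400000=0.8000
k=2 src: inc=0.400000, refl=0.400000·0.200000=0.0800; V=0.400000+0.400000+0.080000=0.8800
k=3 load: inc=0.080000, refl=0.080000·1.000000=0.0800; V=0.800000+0.080000+0.080000=0.9600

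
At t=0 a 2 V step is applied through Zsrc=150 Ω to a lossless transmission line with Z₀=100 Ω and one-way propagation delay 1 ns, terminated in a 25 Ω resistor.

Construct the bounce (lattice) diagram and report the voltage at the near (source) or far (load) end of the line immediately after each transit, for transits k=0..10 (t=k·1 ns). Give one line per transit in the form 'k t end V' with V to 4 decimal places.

0 0 source 0.8000
1 1 load 0.3200
2 2 source 0.2240
3 3 load 0.2816
4 4 source 0.2931
5 5 load 0.2862
6 6 source 0.2848
7 7 load 0.2857
8 8 source 0.2858
9 9 load 0.2857
10 10 source 0.2857

Γ_L=-0.600000, Γ_S=0.200000; launch V₁=2·100/250=0.800000
k=0 src: V=0.8000
k=1 load: inc=0.800000, refl=0.800000·-0.600000=-0.4800; V=0.000000+0.800000+-0.480000=0.3200
k=2 src: inc=-0.480000, refl=-0.480000·0.200000=-0.0960; V=0.800000+-0.480000+-0.096000=0.2240
k=3 load: inc=-0.096000, refl=-0.096000·-0.600000=0.0576; V=0.320000+-0.096000+0.057600=0.2816
k=4 src: inc=0.057600, refl=0.057600·0.200000=0.0115; V=0.224000+0.057600+0.011520=0.2931
k=5 load: inc=0.011520, refl=0.011520·-0.600000=-0.0069; V=0.281600+0.011520+-0.006912=0.2862
k=6 src: inc=-0.006912, refl=-0.006912·0.200000=-0.0014; V=0.293120+-0.006912+-0.001382=0.2848
k=7 load: inc=-0.001382, refl=-0.001382·-0.600000=0.0008; V=0.286208+-0.001382+0.000829=0.2857
k=8 src: inc=0.000829, refl=0.000829·0.200000=0.0002; V=0.284826+0.000829+0.000166=0.2858
k=9 load: inc=0.000166, refl=0.000166·-0.600000=-0.0001; V=0.285655+0.000166+-0.000100=0.2857
k=10 src: inc=-0.000100, refl=-0.000100·0.200000=-0.0000; V=0.285821+-0.000100+-0.000020=0.2857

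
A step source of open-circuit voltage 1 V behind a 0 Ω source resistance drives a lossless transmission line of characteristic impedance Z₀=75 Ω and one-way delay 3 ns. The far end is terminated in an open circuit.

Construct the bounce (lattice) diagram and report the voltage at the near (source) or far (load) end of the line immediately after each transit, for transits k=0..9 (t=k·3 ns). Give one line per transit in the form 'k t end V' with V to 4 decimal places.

Γ_L=1.000000, Γ_S=-1.000000; launch V₁=1·75/75=1.000000
k=0 src: V=1.0000
k=1 load: inc=1.000000, refl=1.000000·1.000000=1.0000; V=0.000000+1.000000+1.000000=2.0000
k=2 src: inc=1.000000, refl=1.000000·-1.000000=-1.0000; V=1.000000+1.000000+-1.000000=1.0000
k=3 load: inc=-1.000000, refl=-1.000000·1.000000=-1.0000; V=2.000000+-1.000000+-1.000000=0.0000
k=4 src: inc=-1.000000, refl=-1.000000·-1.000000=1.0000; V=1.000000+-1.000000+1.000000=1.0000
k=5 load: inc=1.000000, refl=1.000000·1.000000=1.0000; V=0.000000+1.000000+1.000000=2.0000
k=6 src: inc=1.000000, refl=1.000000·-1.000000=-1.0000; V=1.000000+1.000000+-1.000000=1.0000
k=7 load: inc=-1.000000, refl=-1.000000·1.000000=-1.0000; V=2.000000+-1.000000+-1.000000=0.0000
k=8 src: inc=-1.000000, refl=-1.000000·-1.000000=1.0000; V=1.000000+-1.000000+1.000000=1.0000
k=9 load: inc=1.000000, refl=1.000000·1.000000=1.0000; V=0.000000+1.000000+1.000000=2.0000

0 0 source 1.0000
1 3 load 2.0000
2 6 source 1.0000
3 9 load 0.0000
4 12 source 1.0000
5 15 load 2.0000
6 18 source 1.0000
7 21 load 0.0000
8 24 source 1.0000
9 27 load 2.0000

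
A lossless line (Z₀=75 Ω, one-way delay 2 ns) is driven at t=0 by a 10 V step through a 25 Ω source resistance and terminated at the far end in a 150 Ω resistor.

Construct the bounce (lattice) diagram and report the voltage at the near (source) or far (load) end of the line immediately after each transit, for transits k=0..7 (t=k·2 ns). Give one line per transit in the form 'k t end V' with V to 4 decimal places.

Γ_L=0.333333, Γ_S=-0.500000; launch V₁=10·75/100=7.500000
k=0 src: V=7.5000
k=1 load: inc=7.500000, refl=7.500000·0.333333=2.5000; V=0.000000+7.500000+2.500000=10.0000
k=2 src: inc=2.500000, refl=2.500000·-0.500000=-1.2500; V=7.500000+2.500000+-1.250000=8.7500
k=3 load: inc=-1.250000, refl=-1.250000·0.333333=-0.4167; V=10.000000+-1.250000+-0.416667=8.3333
k=4 src: inc=-0.416667, refl=-0.416667·-0.500000=0.2083; V=8.750000+-0.416667+0.208333=8.5417
k=5 load: inc=0.208333, refl=0.208333·0.333333=0.0694; V=8.333333+0.208333+0.069444=8.6111
k=6 src: inc=0.069444, refl=0.069444·-0.500000=-0.0347; V=8.541667+0.069444+-0.034722=8.5764
k=7 load: inc=-0.034722, refl=-0.034722·0.333333=-0.0116; V=8.611111+-0.034722+-0.011574=8.5648

0 0 source 7.5000
1 2 load 10.0000
2 4 source 8.7500
3 6 load 8.3333
4 8 source 8.5417
5 10 load 8.6111
6 12 source 8.5764
7 14 load 8.5648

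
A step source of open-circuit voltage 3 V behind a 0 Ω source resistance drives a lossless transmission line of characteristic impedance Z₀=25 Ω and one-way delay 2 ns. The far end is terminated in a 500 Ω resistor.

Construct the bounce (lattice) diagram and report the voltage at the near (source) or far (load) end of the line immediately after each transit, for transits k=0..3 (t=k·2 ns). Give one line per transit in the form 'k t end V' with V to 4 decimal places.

Γ_L=0.904762, Γ_S=-1.000000; launch V₁=3·25/25=3.000000
k=0 src: V=3.0000
k=1 load: inc=3.000000, refl=3.000000·0.904762=2.7143; V=0.000000+3.000000+2.714286=5.7143
k=2 src: inc=2.714286, refl=2.714286·-1.000000=-2.7143; V=3.000000+2.714286+-2.714286=3.0000
k=3 load: inc=-2.714286, refl=-2.714286·0.904762=-2.4558; V=5.714286+-2.714286+-2.455782=0.5442

0 0 source 3.0000
1 2 load 5.7143
2 4 source 3.0000
3 6 load 0.5442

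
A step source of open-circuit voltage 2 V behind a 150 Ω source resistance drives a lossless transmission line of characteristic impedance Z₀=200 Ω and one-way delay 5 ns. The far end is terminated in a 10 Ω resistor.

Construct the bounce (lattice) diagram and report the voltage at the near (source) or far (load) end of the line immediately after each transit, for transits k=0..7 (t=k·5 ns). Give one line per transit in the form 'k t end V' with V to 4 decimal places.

0 0 source 1.1429
1 5 load 0.1088
2 10 source 0.2566
3 15 load 0.1229
4 20 source 0.1420
5 25 load 0.1247
6 30 source 0.1272
7 35 load 0.1250

Γ_L=-0.904762, Γ_S=-0.142857; launch V₁=2·200/350=1.142857
k=0 src: V=1.1429
k=1 load: inc=1.142857, refl=1.142857·-0.904762=-1.0340; V=0.000000+1.142857+-1.034014=0.1088
k=2 src: inc=-1.034014, refl=-1.034014·-0.142857=0.1477; V=1.142857+-1.034014+0.147716=0.2566
k=3 load: inc=0.147716, refl=0.147716·-0.904762=-0.1336; V=0.108844+0.147716+-0.133648=0.1229
k=4 src: inc=-0.133648, refl=-0.133648·-0.142857=0.0191; V=0.256560+-0.133648+0.019093=0.1420
k=5 load: inc=0.019093, refl=0.019093·-0.904762=-0.0173; V=0.122912+0.019093+-0.017274=0.1247
k=6 src: inc=-0.017274, refl=-0.017274·-0.142857=0.0025; V=0.142004+-0.017274+0.002468=0.1272
k=7 load: inc=0.002468, refl=0.002468·-0.904762=-0.0022; V=0.124730+0.002468+-0.002233=0.1250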